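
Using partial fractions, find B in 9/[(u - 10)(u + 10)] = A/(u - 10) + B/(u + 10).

Cover-up at u = -10: B = 9/(-10 - 10) = -9/20


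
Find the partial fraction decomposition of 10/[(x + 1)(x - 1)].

10/(x + 1)(x - 1) = P/(x + 1) + Q/(x - 1). P = 10/(-1 - 1) = -5, Q = 10/(1 + 1) = 5
Result: -5/(x + 1) + 5/(x - 1)


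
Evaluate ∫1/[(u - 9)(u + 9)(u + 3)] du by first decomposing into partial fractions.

Cover-up: α = 1/216, β = 1/108, γ = -1/72. Decomposition: (1/216)/(u - 9) + (1/108)/(u + 9) - (1/72)/(u + 3). Integrate each term: (1/216) ln|(u - 9)| + (1/108) ln|(u + 9)| - (1/72) ln|(u + 3)| + C


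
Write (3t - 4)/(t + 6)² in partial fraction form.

(3t - 4) = A(t + 6) + B. At t = -6: B = 3·(-6) - 4 = -22. Coeff of t: A = 3
Result: 3/(t + 6) - 22/(t + 6)²


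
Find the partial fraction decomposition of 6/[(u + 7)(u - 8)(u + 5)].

Using cover-up method: α = 1/5, β = 2/65, γ = -3/13
Result: (1/5)/(u + 7) + (2/65)/(u - 8) - (3/13)/(u + 5)


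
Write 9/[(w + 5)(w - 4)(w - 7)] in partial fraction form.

Using cover-up method: α = 1/12, β = -1/3, γ = 1/4
Result: (1/12)/(w + 5) - (1/3)/(w - 4) + (1/4)/(w - 7)


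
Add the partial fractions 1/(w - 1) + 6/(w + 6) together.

Common denominator (w - 1)(w + 6). Numerator: 1(w + 6) + 6(w - 1) = (w + 6) + (6w - 6) = 7w
Result: (7w)/[(w - 1)(w + 6)]


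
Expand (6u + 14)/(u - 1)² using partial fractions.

(6u + 14) = P(u - 1) + Q. At u = 1: Q = 6·1 + 14 = 20. Coeff of u: P = 6
Result: 6/(u - 1) + 20/(u - 1)²


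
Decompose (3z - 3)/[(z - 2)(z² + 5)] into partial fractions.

At z=2: A = (3·2 - 3)/(2² + 5) = 1/3. B = -A = -1/3, C = 3 - 2·A = 7/3
Result: (1/3)/(z - 2) - ((1/3)z - 7/3)/(z² + 5)


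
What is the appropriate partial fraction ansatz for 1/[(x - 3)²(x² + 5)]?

Repeated linear + quadratic: α/(x - 3) + β/(x - 3)² + (γx + δ)/(x² + 5)


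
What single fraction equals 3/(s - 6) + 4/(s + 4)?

Common denominator (s - 6)(s + 4). Numerator: 3(s + 4) + 4(s - 6) = (3s + 12) + (4s - 24) = 7s - 12
Result: (7s - 12)/[(s - 6)(s + 4)]


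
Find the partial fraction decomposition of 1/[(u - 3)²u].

Cover-up at u=0: R = 1/(0 - 3)² = 1/9. Cover-up at u=3: Q = 1/(3 - 0) = 1/3. Comparing u² coeff: P = -R = -1/9
Result: (-1/9)/(u - 3) + (1/3)/(u - 3)² + (1/9)/u


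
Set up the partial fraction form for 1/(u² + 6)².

Repeated quadratic factor: (αu + β)/(u² + 6) + (γu + δ)/(u² + 6)²


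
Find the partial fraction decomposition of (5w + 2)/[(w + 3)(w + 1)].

At w=-3: A = (5·(-3) + 2)/(-3 + 1) = 13/2. At w=-1: B = (5·(-1) + 2)/(-1 + 3) = -3/2
Result: (13/2)/(w + 3) - (3/2)/(w + 1)


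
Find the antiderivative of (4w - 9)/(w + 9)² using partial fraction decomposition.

Decompose: P = 4, Q = 4·(-9) - 9 = -45, so (4w - 9)/(w + 9)² = 4/(w + 9) - 45/(w + 9)². Integrate: ∫ P/(w + 9) dw = 4 ln|(w + 9)|; ∫ Q/(w + 9)² dw = 45/(w + 9). Sum: 4 ln|(w + 9)| + 45/(w + 9) + C


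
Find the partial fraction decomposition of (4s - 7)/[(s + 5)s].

At s=-5: α = (4·(-5) - 7)/(-5 - 0) = 27/5. At s=0: β = (4·0 - 7)/(0 + 5) = -7/5
Result: (27/5)/(s + 5) - (7/5)/s


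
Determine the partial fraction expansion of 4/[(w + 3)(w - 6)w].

Using cover-up method: A = 4/27, B = 2/27, C = -2/9
Result: (4/27)/(w + 3) + (2/27)/(w - 6) - (2/9)/w


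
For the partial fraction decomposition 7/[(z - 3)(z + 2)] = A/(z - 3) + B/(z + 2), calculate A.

Cover-up at z = 3: A = 7/(3 + 2) = 7/5


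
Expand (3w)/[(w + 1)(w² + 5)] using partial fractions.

At w=-1: P = (3·(-1) + 0)/((-1)² + 5) = -1/2. Q = -P = 1/2, R = 3 - (-1)·P = 5/2
Result: (-1/2)/(w + 1) + ((1/2)w + 5/2)/(w² + 5)


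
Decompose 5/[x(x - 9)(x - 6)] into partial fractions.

Using cover-up method: P = 5/54, Q = 5/27, R = -5/18
Result: (5/54)/x + (5/27)/(x - 9) - (5/18)/(x - 6)


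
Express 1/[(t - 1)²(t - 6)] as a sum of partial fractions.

Cover-up at t=6: γ = 1/(6 - 1)² = 1/25. Cover-up at t=1: β = 1/(1 - 6) = -1/5. Comparing t² coeff: α = -γ = -1/25
Result: (-1/25)/(t - 1) - (1/5)/(t - 1)² + (1/25)/(t - 6)


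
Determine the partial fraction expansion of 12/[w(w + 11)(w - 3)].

Using cover-up method: A = -4/11, B = 6/77, C = 2/7
Result: (-4/11)/w + (6/77)/(w + 11) + (2/7)/(w - 3)


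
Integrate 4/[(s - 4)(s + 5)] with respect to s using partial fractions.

Decompose: 4/[(s - 4)(s + 5)] = (4/9)/(s - 4) - (4/9)/(s + 5). Integrate each term: (4/9) ln|(s - 4)| - (4/9) ln|(s + 5)| + C


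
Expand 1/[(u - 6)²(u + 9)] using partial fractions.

Cover-up at u=-9: R = 1/(-9 - 6)² = 1/225. Cover-up at u=6: Q = 1/(6 + 9) = 1/15. Comparing u² coeff: P = -R = -1/225
Result: (-1/225)/(u - 6) + (1/15)/(u - 6)² + (1/225)/(u + 9)


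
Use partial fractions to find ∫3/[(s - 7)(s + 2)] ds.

Decompose: 3/[(s - 7)(s + 2)] = (1/3)/(s - 7) - (1/3)/(s + 2). Integrate each term: (1/3) ln|(s - 7)| - (1/3) ln|(s + 2)| + C


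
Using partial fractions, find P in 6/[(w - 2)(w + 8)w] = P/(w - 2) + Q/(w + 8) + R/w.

Cover-up at w = 2: P = 6/[(2 + 8)(2 - 0)] = 6/[(10)(2)] = 6/20 = 3/10


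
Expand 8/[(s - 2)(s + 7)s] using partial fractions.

Using cover-up method: α = 4/9, β = 8/63, γ = -4/7
Result: (4/9)/(s - 2) + (8/63)/(s + 7) - (4/7)/s


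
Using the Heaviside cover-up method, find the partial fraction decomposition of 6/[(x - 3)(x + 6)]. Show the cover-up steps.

Cover (x - 3): set x=3, get α = 6/(3 + 6) = 2/3. Cover (x + 6): set x=-6, get β = 6/(-6 - 3) = -2/3.
Result: (2/3)/(x - 3) - (2/3)/(x + 6)


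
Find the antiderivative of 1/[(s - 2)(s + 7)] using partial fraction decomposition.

Decompose: 1/[(s - 2)(s + 7)] = (1/9)/(s - 2) - (1/9)/(s + 7). Integrate each term: (1/9) ln|(s - 2)| - (1/9) ln|(s + 7)| + C


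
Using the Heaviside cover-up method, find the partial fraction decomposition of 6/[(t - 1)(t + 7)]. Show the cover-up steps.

Cover (t - 1): set t=1, get P = 6/(1 + 7) = 3/4. Cover (t + 7): set t=-7, get Q = 6/(-7 - 1) = -3/4.
Result: (3/4)/(t - 1) - (3/4)/(t + 7)


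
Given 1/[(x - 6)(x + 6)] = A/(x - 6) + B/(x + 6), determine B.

Cover-up at x = -6: B = 1/(-6 - 6) = -1/12


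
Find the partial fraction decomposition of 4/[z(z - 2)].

4/z(z - 2) = A/z + B/(z - 2). A = 4/(0 - 2) = -2, B = 4/(2 - 0) = 2
Result: -2/z + 2/(z - 2)


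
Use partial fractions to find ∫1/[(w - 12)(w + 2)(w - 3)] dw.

Cover-up: α = 1/126, β = 1/70, γ = -1/45. Decomposition: (1/126)/(w - 12) + (1/70)/(w + 2) - (1/45)/(w - 3). Integrate each term: (1/126) ln|(w - 12)| + (1/70) ln|(w + 2)| - (1/45) ln|(w - 3)| + C


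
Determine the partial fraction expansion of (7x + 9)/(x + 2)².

(7x + 9) = A(x + 2) + B. At x = -2: B = 7·(-2) + 9 = -5. Coeff of x: A = 7
Result: 7/(x + 2) - 5/(x + 2)²


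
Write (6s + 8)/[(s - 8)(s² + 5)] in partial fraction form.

At s=8: α = (6·8 + 8)/(8² + 5) = 56/69. β = -α = -56/69, γ = 6 - 8·α = -34/69
Result: (56/69)/(s - 8) - ((56/69)s + 34/69)/(s² + 5)


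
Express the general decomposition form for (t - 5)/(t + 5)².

Repeated linear factor: P/(t + 5) + Q/(t + 5)²


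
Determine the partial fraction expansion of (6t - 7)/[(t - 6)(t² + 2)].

At t=6: A = (6·6 - 7)/(6² + 2) = 29/38. B = -A = -29/38, C = 6 - 6·A = 27/19
Result: (29/38)/(t - 6) - ((29/38)t - 27/19)/(t² + 2)


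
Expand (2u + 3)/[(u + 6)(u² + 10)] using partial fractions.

At u=-6: α = (2·(-6) + 3)/((-6)² + 10) = -9/46. β = -α = 9/46, γ = 2 - (-6)·α = 19/23
Result: (-9/46)/(u + 6) + ((9/46)u + 19/23)/(u² + 10)


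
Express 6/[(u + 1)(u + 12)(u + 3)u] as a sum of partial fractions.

Using Heaviside cover-up: (-3/11)/(u + 1) - (1/198)/(u + 12) + (1/9)/(u + 3) + (1/6)/u


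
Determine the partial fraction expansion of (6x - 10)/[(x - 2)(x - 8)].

At x=2: A = (6·2 - 10)/(2 - 8) = -1/3. At x=8: B = (6·8 - 10)/(8 - 2) = 19/3
Result: (-1/3)/(x - 2) + (19/3)/(x - 8)


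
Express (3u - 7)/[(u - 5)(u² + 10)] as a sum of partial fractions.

At u=5: α = (3·5 - 7)/(5² + 10) = 8/35. β = -α = -8/35, γ = 3 - 5·α = 13/7
Result: (8/35)/(u - 5) - ((8/35)u - 13/7)/(u² + 10)


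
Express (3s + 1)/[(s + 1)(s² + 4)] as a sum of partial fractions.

At s=-1: P = (3·(-1) + 1)/((-1)² + 4) = -2/5. Q = -P = 2/5, R = 3 - (-1)·P = 13/5
Result: (-2/5)/(s + 1) + ((2/5)s + 13/5)/(s² + 4)


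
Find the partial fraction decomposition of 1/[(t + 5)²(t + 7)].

Cover-up at t=-7: R = 1/(-7 + 5)² = 1/4. Cover-up at t=-5: Q = 1/(-5 + 7) = 1/2. Comparing t² coeff: P = -R = -1/4
Result: (-1/4)/(t + 5) + (1/2)/(t + 5)² + (1/4)/(t + 7)


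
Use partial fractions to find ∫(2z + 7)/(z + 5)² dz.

Decompose: P = 2, Q = 2·(-5) + 7 = -3, so (2z + 7)/(z + 5)² = 2/(z + 5) - 3/(z + 5)². Integrate: ∫ P/(z + 5) dz = 2 ln|(z + 5)|; ∫ Q/(z + 5)² dz = 3/(z + 5). Sum: 2 ln|(z + 5)| + 3/(z + 5) + C


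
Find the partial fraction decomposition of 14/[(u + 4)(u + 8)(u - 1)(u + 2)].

Using Heaviside cover-up: (7/20)/(u + 4) - (7/108)/(u + 8) + (14/135)/(u - 1) - (7/18)/(u + 2)


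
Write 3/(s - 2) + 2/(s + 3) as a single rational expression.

Common denominator (s - 2)(s + 3). Numerator: 3(s + 3) + 2(s - 2) = (3s + 9) + (2s - 4) = 5s + 5
Result: (5s + 5)/[(s - 2)(s + 3)]


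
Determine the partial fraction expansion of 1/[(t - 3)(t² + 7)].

Cover-up at t = 3: P = 1/(3² + 7) = 1/16. Then Q = -P = -1/16, R = -P·(0 + 3) = -3/16
Result: (1/16)/(t - 3) - ((1/16)t + 3/16)/(t² + 7)


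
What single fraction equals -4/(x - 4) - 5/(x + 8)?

Common denominator (x - 4)(x + 8). Numerator: -4(x + 8) - 5(x - 4) = (-4x - 32) - (5x - 20) = -9x - 12
Result: (-9x - 12)/[(x - 4)(x + 8)]


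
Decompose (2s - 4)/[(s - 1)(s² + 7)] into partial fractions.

At s=1: A = (2·1 - 4)/(1² + 7) = -1/4. B = -A = 1/4, C = 2 - 1·A = 9/4
Result: (-1/4)/(s - 1) + ((1/4)s + 9/4)/(s² + 7)


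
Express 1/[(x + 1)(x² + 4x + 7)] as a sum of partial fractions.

Cover-up at x = -1: P = 1/((-1)² + 4·(-1) + 7) = 1/4. Then Q = -P = -1/4, R = -P·(4 - 1) = -3/4
Result: (1/4)/(x + 1) - ((1/4)x + 3/4)/(x² + 4x + 7)


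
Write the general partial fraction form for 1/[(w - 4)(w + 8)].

Distinct linear factors: P/(w - 4) + Q/(w + 8)


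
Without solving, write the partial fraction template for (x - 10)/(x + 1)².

Repeated linear factor: α/(x + 1) + β/(x + 1)²


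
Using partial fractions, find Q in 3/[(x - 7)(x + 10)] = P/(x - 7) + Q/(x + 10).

Cover-up at x = -10: Q = 3/(-10 - 7) = -3/17


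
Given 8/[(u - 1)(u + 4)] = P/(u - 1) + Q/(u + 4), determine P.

Cover-up at u = 1: P = 8/(1 + 4) = 8/5


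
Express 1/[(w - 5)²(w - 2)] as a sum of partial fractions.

Cover-up at w=2: γ = 1/(2 - 5)² = 1/9. Cover-up at w=5: β = 1/(5 - 2) = 1/3. Comparing w² coeff: α = -γ = -1/9
Result: (-1/9)/(w - 5) + (1/3)/(w - 5)² + (1/9)/(w - 2)


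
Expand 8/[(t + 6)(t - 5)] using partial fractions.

8/(t + 6)(t - 5) = A/(t + 6) + B/(t - 5). A = 8/(-6 - 5) = -8/11, B = 8/(5 + 6) = 8/11
Result: (-8/11)/(t + 6) + (8/11)/(t - 5)


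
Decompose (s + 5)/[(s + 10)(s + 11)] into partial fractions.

At s=-10: α = (1·(-10) + 5)/(-10 + 11) = -5. At s=-11: β = (1·(-11) + 5)/(-11 + 10) = 6
Result: -5/(s + 10) + 6/(s + 11)


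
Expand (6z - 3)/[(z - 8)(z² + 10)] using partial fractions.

At z=8: α = (6·8 - 3)/(8² + 10) = 45/74. β = -α = -45/74, γ = 6 - 8·α = 42/37
Result: (45/74)/(z - 8) - ((45/74)z - 42/37)/(z² + 10)


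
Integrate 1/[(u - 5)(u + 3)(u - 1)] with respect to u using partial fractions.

Cover-up: α = 1/32, β = 1/32, γ = -1/16. Decomposition: (1/32)/(u - 5) + (1/32)/(u + 3) - (1/16)/(u - 1). Integrate each term: (1/32) ln|(u - 5)| + (1/32) ln|(u + 3)| - (1/16) ln|(u - 1)| + C


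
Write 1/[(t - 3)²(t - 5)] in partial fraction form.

Cover-up at t=5: γ = 1/(5 - 3)² = 1/4. Cover-up at t=3: β = 1/(3 - 5) = -1/2. Comparing t² coeff: α = -γ = -1/4
Result: (-1/4)/(t - 3) - (1/2)/(t - 3)² + (1/4)/(t - 5)


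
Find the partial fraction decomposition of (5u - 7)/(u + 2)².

(5u - 7) = P(u + 2) + Q. At u = -2: Q = 5·(-2) - 7 = -17. Coeff of u: P = 5
Result: 5/(u + 2) - 17/(u + 2)²


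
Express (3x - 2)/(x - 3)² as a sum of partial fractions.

(3x - 2) = P(x - 3) + Q. At x = 3: Q = 3·3 - 2 = 7. Coeff of x: P = 3
Result: 3/(x - 3) + 7/(x - 3)²


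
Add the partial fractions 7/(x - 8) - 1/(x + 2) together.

Common denominator (x - 8)(x + 2). Numerator: 7(x + 2) - 1(x - 8) = (7x + 14) - (x - 8) = 6x + 22
Result: (6x + 22)/[(x - 8)(x + 2)]


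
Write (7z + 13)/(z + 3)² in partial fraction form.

(7z + 13) = P(z + 3) + Q. At z = -3: Q = 7·(-3) + 13 = -8. Coeff of z: P = 7
Result: 7/(z + 3) - 8/(z + 3)²


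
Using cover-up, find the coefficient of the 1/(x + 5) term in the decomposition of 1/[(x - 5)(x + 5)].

Cover (x + 5), set x=-5: 1/((x - 5) at x=-5) = 1/(-10) = -1/10


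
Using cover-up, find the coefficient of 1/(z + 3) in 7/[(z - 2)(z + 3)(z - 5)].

Cover (z + 3), set z=-3: 7/[(-3 - 2)(-3 - 5)] = 7/40


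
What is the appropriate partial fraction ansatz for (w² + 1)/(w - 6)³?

Repeated linear factor (power 3): A/(w - 6) + B/(w - 6)² + C/(w - 6)³


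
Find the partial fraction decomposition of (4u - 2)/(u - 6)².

(4u - 2) = P(u - 6) + Q. At u = 6: Q = 4·6 - 2 = 22. Coeff of u: P = 4
Result: 4/(u - 6) + 22/(u - 6)²


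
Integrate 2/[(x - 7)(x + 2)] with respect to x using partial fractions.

Decompose: 2/[(x - 7)(x + 2)] = (2/9)/(x - 7) - (2/9)/(x + 2). Integrate each term: (2/9) ln|(x - 7)| - (2/9) ln|(x + 2)| + C


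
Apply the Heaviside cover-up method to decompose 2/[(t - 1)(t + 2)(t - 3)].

Cover (t - 1), t=1: P = 2/[(1 + 2)(1 - 3)] = -1/3. Cover (t + 2), t=-2: Q = 2/[(-2 - 1)(-2 - 3)] = 2/15. Cover (t - 3), t=3: R = 2/[(3 - 1)(3 + 2)] = 1/5.
Result: (-1/3)/(t - 1) + (2/15)/(t + 2) + (1/5)/(t - 3)


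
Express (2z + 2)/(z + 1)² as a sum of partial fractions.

(2z + 2) = α(z + 1) + β. At z = -1: β = 2·(-1) + 2 = 0. Coeff of z: α = 2
Result: 2/(z + 1)


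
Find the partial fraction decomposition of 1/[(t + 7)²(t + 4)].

Cover-up at t=-4: R = 1/(-4 + 7)² = 1/9. Cover-up at t=-7: Q = 1/(-7 + 4) = -1/3. Comparing t² coeff: P = -R = -1/9
Result: (-1/9)/(t + 7) - (1/3)/(t + 7)² + (1/9)/(t + 4)


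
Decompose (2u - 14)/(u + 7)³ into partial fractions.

(2u - 14) = A(u + 7)² + B(u + 7) + C. At u = -7: C = 2·(-7) - 14 = -28. Coefficients: A = 0, B = 2
Result: 2/(u + 7)² - 28/(u + 7)³


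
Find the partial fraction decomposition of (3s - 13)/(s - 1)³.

(3s - 13) = A(s - 1)² + B(s - 1) + C. At s = 1: C = 3·1 - 13 = -10. Coefficients: A = 0, B = 3
Result: 3/(s - 1)² - 10/(s - 1)³


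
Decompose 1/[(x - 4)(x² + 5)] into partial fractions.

Cover-up at x = 4: α = 1/(4² + 5) = 1/21. Then β = -α = -1/21, γ = -α·(0 + 4) = -4/21
Result: (1/21)/(x - 4) - ((1/21)x + 4/21)/(x² + 5)


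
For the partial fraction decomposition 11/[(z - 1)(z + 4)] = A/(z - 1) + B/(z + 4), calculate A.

Cover-up at z = 1: A = 11/(1 + 4) = 11/5


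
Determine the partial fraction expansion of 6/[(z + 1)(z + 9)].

6/(z + 1)(z + 9) = α/(z + 1) + β/(z + 9). α = 6/(-1 + 9) = 3/4, β = 6/(-9 + 1) = -3/4
Result: (3/4)/(z + 1) - (3/4)/(z + 9)


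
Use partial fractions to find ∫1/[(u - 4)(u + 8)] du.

Decompose: 1/[(u - 4)(u + 8)] = (1/12)/(u - 4) - (1/12)/(u + 8). Integrate each term: (1/12) ln|(u - 4)| - (1/12) ln|(u + 8)| + C


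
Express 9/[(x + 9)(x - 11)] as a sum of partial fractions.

9/(x + 9)(x - 11) = α/(x + 9) + β/(x - 11). α = 9/(-9 - 11) = -9/20, β = 9/(11 + 9) = 9/20
Result: (-9/20)/(x + 9) + (9/20)/(x - 11)


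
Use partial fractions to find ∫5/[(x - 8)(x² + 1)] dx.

Cover-up at x=8: α = 5/(8²+1) = 1/13. Coeff matching: β = -1/13, γ = -8/13. Decomposition: (1/13)/(x - 8) - ((1/13)x + 8/13)/(x² + 1). Integrate: linear → ln, quadratic → (1/2)ln + arctan: (1/13) ln|(x - 8)| - (1/26) ln(x² + 1) - (8/13) arctan(x) + C


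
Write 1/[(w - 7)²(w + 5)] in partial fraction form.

Cover-up at w=-5: C = 1/(-5 - 7)² = 1/144. Cover-up at w=7: B = 1/(7 + 5) = 1/12. Comparing w² coeff: A = -C = -1/144
Result: (-1/144)/(w - 7) + (1/12)/(w - 7)² + (1/144)/(w + 5)


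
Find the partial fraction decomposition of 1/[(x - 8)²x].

Cover-up at x=0: C = 1/(0 - 8)² = 1/64. Cover-up at x=8: B = 1/(8 - 0) = 1/8. Comparing x² coeff: A = -C = -1/64
Result: (-1/64)/(x - 8) + (1/8)/(x - 8)² + (1/64)/x


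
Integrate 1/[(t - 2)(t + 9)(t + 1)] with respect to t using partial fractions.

Cover-up: P = 1/33, Q = 1/88, R = -1/24. Decomposition: (1/33)/(t - 2) + (1/88)/(t + 9) - (1/24)/(t + 1). Integrate each term: (1/33) ln|(t - 2)| + (1/88) ln|(t + 9)| - (1/24) ln|(t + 1)| + C


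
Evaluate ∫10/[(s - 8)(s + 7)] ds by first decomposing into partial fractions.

Decompose: 10/[(s - 8)(s + 7)] = (2/3)/(s - 8) - (2/3)/(s + 7). Integrate each term: (2/3) ln|(s - 8)| - (2/3) ln|(s + 7)| + C


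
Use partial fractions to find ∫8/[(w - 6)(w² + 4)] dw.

Cover-up at w=6: A = 8/(6²+4) = 1/5. Coeff matching: B = -1/5, C = -6/5. Decomposition: (1/5)/(w - 6) - ((1/5)w + 6/5)/(w² + 4). Integrate: linear → ln, quadratic → (1/2)ln + arctan: (1/5) ln|(w - 6)| - (1/10) ln(w² + 4) - (3/5) arctan(w/2) + C


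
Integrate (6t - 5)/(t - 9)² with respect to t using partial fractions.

Decompose: α = 6, β = 6·9 - 5 = 49, so (6t - 5)/(t - 9)² = 6/(t - 9) + 49/(t - 9)². Integrate: ∫ α/(t - 9) dt = 6 ln|(t - 9)|; ∫ β/(t - 9)² dt = -49/(t - 9). Sum: 6 ln|(t - 9)| - 49/(t - 9) + C


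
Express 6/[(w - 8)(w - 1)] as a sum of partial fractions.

6/(w - 8)(w - 1) = A/(w - 8) + B/(w - 1). A = 6/(8 - 1) = 6/7, B = 6/(1 - 8) = -6/7
Result: (6/7)/(w - 8) - (6/7)/(w - 1)


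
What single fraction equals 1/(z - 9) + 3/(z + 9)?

Common denominator (z - 9)(z + 9). Numerator: 1(z + 9) + 3(z - 9) = (z + 9) + (3z - 27) = 4z - 18
Result: (4z - 18)/[(z - 9)(z + 9)]


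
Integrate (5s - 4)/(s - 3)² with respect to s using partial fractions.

Decompose: P = 5, Q = 5·3 - 4 = 11, so (5s - 4)/(s - 3)² = 5/(s - 3) + 11/(s - 3)². Integrate: ∫ P/(s - 3) ds = 5 ln|(s - 3)|; ∫ Q/(s - 3)² ds = -11/(s - 3). Sum: 5 ln|(s - 3)| - 11/(s - 3) + C


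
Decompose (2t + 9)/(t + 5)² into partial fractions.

(2t + 9) = A(t + 5) + B. At t = -5: B = 2·(-5) + 9 = -1. Coeff of t: A = 2
Result: 2/(t + 5) - 1/(t + 5)²


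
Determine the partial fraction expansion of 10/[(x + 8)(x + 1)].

10/(x + 8)(x + 1) = P/(x + 8) + Q/(x + 1). P = 10/(-8 + 1) = -10/7, Q = 10/(-1 + 8) = 10/7
Result: (-10/7)/(x + 8) + (10/7)/(x + 1)


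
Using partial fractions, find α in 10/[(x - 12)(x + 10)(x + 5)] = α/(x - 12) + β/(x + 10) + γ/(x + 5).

Cover-up at x = 12: α = 10/[(12 + 10)(12 + 5)] = 10/[(22)(17)] = 10/374 = 5/187


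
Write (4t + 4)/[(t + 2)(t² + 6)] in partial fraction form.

At t=-2: P = (4·(-2) + 4)/((-2)² + 6) = -2/5. Q = -P = 2/5, R = 4 - (-2)·P = 16/5
Result: (-2/5)/(t + 2) + ((2/5)t + 16/5)/(t² + 6)


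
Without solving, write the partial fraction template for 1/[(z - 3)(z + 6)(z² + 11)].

Two linear + quadratic: A/(z - 3) + B/(z + 6) + (Cz + D)/(z² + 11)


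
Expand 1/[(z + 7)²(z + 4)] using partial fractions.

Cover-up at z=-4: R = 1/(-4 + 7)² = 1/9. Cover-up at z=-7: Q = 1/(-7 + 4) = -1/3. Comparing z² coeff: P = -R = -1/9
Result: (-1/9)/(z + 7) - (1/3)/(z + 7)² + (1/9)/(z + 4)


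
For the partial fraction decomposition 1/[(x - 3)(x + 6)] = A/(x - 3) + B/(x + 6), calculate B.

Cover-up at x = -6: B = 1/(-6 - 3) = -1/9


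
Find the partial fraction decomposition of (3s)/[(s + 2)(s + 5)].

At s=-2: P = (3·(-2) + 0)/(-2 + 5) = -2. At s=-5: Q = (3·(-5) + 0)/(-5 + 2) = 5
Result: -2/(s + 2) + 5/(s + 5)


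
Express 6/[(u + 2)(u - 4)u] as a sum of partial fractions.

Using cover-up method: P = 1/2, Q = 1/4, R = -3/4
Result: (1/2)/(u + 2) + (1/4)/(u - 4) - (3/4)/u


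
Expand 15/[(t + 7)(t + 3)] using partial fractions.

15/(t + 7)(t + 3) = α/(t + 7) + β/(t + 3). α = 15/(-7 + 3) = -15/4, β = 15/(-3 + 7) = 15/4
Result: (-15/4)/(t + 7) + (15/4)/(t + 3)


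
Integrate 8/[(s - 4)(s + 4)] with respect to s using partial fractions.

Decompose: 8/[(s - 4)(s + 4)] = 1/(s - 4) - 1/(s + 4). Integrate each term: ln|(s - 4)| - ln|(s + 4)| + C


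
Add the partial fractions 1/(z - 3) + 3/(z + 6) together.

Common denominator (z - 3)(z + 6). Numerator: 1(z + 6) + 3(z - 3) = (z + 6) + (3z - 9) = 4z - 3
Result: (4z - 3)/[(z - 3)(z + 6)]


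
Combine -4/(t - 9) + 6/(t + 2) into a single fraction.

Common denominator (t - 9)(t + 2). Numerator: -4(t + 2) + 6(t - 9) = (-4t - 8) + (6t - 54) = 2t - 62
Result: (2t - 62)/[(t - 9)(t + 2)]


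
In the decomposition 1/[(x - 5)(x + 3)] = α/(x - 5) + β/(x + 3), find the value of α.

Cover-up at x = 5: α = 1/(5 + 3) = 1/8


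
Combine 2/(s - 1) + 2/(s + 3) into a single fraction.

Common denominator (s - 1)(s + 3). Numerator: 2(s + 3) + 2(s - 1) = (2s + 6) + (2s - 2) = 4s + 4
Result: (4s + 4)/[(s - 1)(s + 3)]


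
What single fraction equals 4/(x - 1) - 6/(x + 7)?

Common denominator (x - 1)(x + 7). Numerator: 4(x + 7) - 6(x - 1) = (4x + 28) - (6x - 6) = -2x + 34
Result: (-2x + 34)/[(x - 1)(x + 7)]


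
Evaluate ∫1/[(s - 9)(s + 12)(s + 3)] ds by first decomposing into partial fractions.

Cover-up: A = 1/252, B = 1/189, C = -1/108. Decomposition: (1/252)/(s - 9) + (1/189)/(s + 12) - (1/108)/(s + 3). Integrate each term: (1/252) ln|(s - 9)| + (1/189) ln|(s + 12)| - (1/108) ln|(s + 3)| + C


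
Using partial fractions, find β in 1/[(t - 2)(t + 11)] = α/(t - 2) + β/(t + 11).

Cover-up at t = -11: β = 1/(-11 - 2) = -1/13


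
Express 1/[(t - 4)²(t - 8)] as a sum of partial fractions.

Cover-up at t=8: C = 1/(8 - 4)² = 1/16. Cover-up at t=4: B = 1/(4 - 8) = -1/4. Comparing t² coeff: A = -C = -1/16
Result: (-1/16)/(t - 4) - (1/4)/(t - 4)² + (1/16)/(t - 8)


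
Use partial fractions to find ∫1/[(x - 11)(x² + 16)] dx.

Cover-up at x=11: P = 1/(11²+16) = 1/137. Coeff matching: Q = -1/137, R = -11/137. Decomposition: (1/137)/(x - 11) - ((1/137)x + 11/137)/(x² + 16). Integrate: linear → ln, quadratic → (1/2)ln + arctan: (1/137) ln|(x - 11)| - (1/274) ln(x² + 16) - (11/548) arctan(x/4) + C


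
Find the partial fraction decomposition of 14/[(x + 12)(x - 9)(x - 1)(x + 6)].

Using Heaviside cover-up: (-1/117)/(x + 12) + (1/180)/(x - 9) - (1/52)/(x - 1) + (1/45)/(x + 6)


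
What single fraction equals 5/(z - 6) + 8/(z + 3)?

Common denominator (z - 6)(z + 3). Numerator: 5(z + 3) + 8(z - 6) = (5z + 15) + (8z - 48) = 13z - 33
Result: (13z - 33)/[(z - 6)(z + 3)]


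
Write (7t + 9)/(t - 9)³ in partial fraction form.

(7t + 9) = α(t - 9)² + β(t - 9) + γ. At t = 9: γ = 7·9 + 9 = 72. Coefficients: α = 0, β = 7
Result: 7/(t - 9)² + 72/(t - 9)³


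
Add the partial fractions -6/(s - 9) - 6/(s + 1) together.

Common denominator (s - 9)(s + 1). Numerator: -6(s + 1) - 6(s - 9) = (-6s - 6) - (6s - 54) = -12s + 48
Result: (-12s + 48)/[(s - 9)(s + 1)]


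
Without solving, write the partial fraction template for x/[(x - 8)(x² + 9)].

Linear + irreducible quadratic: A/(x - 8) + (Bx + C)/(x² + 9)


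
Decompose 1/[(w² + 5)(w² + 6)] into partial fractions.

Coefficient matching gives α = γ = 0, β = 1/(6-5) = 1, δ = -β = -1
Result: 1/(w² + 5) - 1/(w² + 6)


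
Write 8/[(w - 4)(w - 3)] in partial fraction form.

8/(w - 4)(w - 3) = α/(w - 4) + β/(w - 3). α = 8/(4 - 3) = 8, β = 8/(3 - 4) = -8
Result: 8/(w - 4) - 8/(w - 3)


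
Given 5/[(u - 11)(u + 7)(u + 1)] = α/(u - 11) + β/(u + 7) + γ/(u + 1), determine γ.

Cover-up at u = -1: γ = 5/[(-1 - 11)(-1 + 7)] = 5/[(-12)(6)] = -5/72


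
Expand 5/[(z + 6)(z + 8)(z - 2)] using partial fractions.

Using cover-up method: A = -5/16, B = 1/4, C = 1/16
Result: (-5/16)/(z + 6) + (1/4)/(z + 8) + (1/16)/(z - 2)


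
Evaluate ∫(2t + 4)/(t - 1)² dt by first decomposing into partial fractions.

Decompose: A = 2, B = 2·1 + 4 = 6, so (2t + 4)/(t - 1)² = 2/(t - 1) + 6/(t - 1)². Integrate: ∫ A/(t - 1) dt = 2 ln|(t - 1)|; ∫ B/(t - 1)² dt = -6/(t - 1). Sum: 2 ln|(t - 1)| - 6/(t - 1) + C


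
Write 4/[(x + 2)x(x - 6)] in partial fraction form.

Using cover-up method: P = 1/4, Q = -1/3, R = 1/12
Result: (1/4)/(x + 2) - (1/3)/x + (1/12)/(x - 6)


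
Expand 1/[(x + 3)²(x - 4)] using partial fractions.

Cover-up at x=4: R = 1/(4 + 3)² = 1/49. Cover-up at x=-3: Q = 1/(-3 - 4) = -1/7. Comparing x² coeff: P = -R = -1/49
Result: (-1/49)/(x + 3) - (1/7)/(x + 3)² + (1/49)/(x - 4)


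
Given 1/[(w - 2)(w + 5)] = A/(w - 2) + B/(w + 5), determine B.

Cover-up at w = -5: B = 1/(-5 - 2) = -1/7


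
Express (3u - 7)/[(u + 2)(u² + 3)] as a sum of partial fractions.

At u=-2: A = (3·(-2) - 7)/((-2)² + 3) = -13/7. B = -A = 13/7, C = 3 - (-2)·A = -5/7
Result: (-13/7)/(u + 2) + ((13/7)u - 5/7)/(u² + 3)


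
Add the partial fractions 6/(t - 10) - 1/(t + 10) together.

Common denominator (t - 10)(t + 10). Numerator: 6(t + 10) - 1(t - 10) = (6t + 60) - (t - 10) = 5t + 70
Result: (5t + 70)/[(t - 10)(t + 10)]


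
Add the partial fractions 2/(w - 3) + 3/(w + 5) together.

Common denominator (w - 3)(w + 5). Numerator: 2(w + 5) + 3(w - 3) = (2w + 10) + (3w - 9) = 5w + 1
Result: (5w + 1)/[(w - 3)(w + 5)]


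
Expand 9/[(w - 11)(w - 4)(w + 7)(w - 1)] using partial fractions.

Using Heaviside cover-up: (1/140)/(w - 11) - (3/77)/(w - 4) - (1/176)/(w + 7) + (3/80)/(w - 1)


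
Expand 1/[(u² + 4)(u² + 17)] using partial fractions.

Coefficient matching gives α = γ = 0, β = 1/(17-4) = 1/13, δ = -β = -1/13
Result: (1/13)/(u² + 4) - (1/13)/(u² + 17)


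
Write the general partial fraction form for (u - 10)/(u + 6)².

Repeated linear factor: α/(u + 6) + β/(u + 6)²


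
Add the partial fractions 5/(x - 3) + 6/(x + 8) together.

Common denominator (x - 3)(x + 8). Numerator: 5(x + 8) + 6(x - 3) = (5x + 40) + (6x - 18) = 11x + 22
Result: (11x + 22)/[(x - 3)(x + 8)]


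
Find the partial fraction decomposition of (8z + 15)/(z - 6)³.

(8z + 15) = P(z - 6)² + Q(z - 6) + R. At z = 6: R = 8·6 + 15 = 63. Coefficients: P = 0, Q = 8
Result: 8/(z - 6)² + 63/(z - 6)³


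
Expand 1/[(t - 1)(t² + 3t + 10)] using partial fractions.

Cover-up at t = 1: A = 1/(1² + 3·1 + 10) = 1/14. Then B = -A = -1/14, C = -A·(3 + 1) = -2/7
Result: (1/14)/(t - 1) - ((1/14)t + 2/7)/(t² + 3t + 10)


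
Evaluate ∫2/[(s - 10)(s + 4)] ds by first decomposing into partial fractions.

Decompose: 2/[(s - 10)(s + 4)] = (1/7)/(s - 10) - (1/7)/(s + 4). Integrate each term: (1/7) ln|(s - 10)| - (1/7) ln|(s + 4)| + C


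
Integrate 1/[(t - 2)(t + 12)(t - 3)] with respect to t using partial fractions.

Cover-up: α = -1/14, β = 1/210, γ = 1/15. Decomposition: (-1/14)/(t - 2) + (1/210)/(t + 12) + (1/15)/(t - 3). Integrate each term: (-1/14) ln|(t - 2)| + (1/210) ln|(t + 12)| + (1/15) ln|(t - 3)| + C


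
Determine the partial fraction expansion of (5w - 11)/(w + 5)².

(5w - 11) = α(w + 5) + β. At w = -5: β = 5·(-5) - 11 = -36. Coeff of w: α = 5
Result: 5/(w + 5) - 36/(w + 5)²


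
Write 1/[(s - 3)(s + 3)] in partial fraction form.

1/(s - 3)(s + 3) = P/(s - 3) + Q/(s + 3). P = 1/(3 + 3) = 1/6, Q = 1/(-3 - 3) = -1/6
Result: (1/6)/(s - 3) - (1/6)/(s + 3)


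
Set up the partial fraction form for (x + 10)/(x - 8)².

Repeated linear factor: A/(x - 8) + B/(x - 8)²


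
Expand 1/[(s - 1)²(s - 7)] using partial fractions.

Cover-up at s=7: R = 1/(7 - 1)² = 1/36. Cover-up at s=1: Q = 1/(1 - 7) = -1/6. Comparing s² coeff: P = -R = -1/36
Result: (-1/36)/(s - 1) - (1/6)/(s - 1)² + (1/36)/(s - 7)


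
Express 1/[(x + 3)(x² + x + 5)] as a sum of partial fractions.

Cover-up at x = -3: P = 1/((-3)² + 1·(-3) + 5) = 1/11. Then Q = -P = -1/11, R = -P·(1 - 3) = 2/11
Result: (1/11)/(x + 3) - ((1/11)x - 2/11)/(x² + x + 5)


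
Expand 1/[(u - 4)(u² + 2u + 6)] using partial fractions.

Cover-up at u = 4: P = 1/(4² + 2·4 + 6) = 1/30. Then Q = -P = -1/30, R = -P·(2 + 4) = -1/5
Result: (1/30)/(u - 4) - ((1/30)u + 1/5)/(u² + 2u + 6)


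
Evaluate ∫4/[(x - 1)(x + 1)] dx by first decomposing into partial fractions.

Decompose: 4/[(x - 1)(x + 1)] = 2/(x - 1) - 2/(x + 1). Integrate each term: 2 ln|(x - 1)| - 2 ln|(x + 1)| + C


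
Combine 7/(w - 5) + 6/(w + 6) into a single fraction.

Common denominator (w - 5)(w + 6). Numerator: 7(w + 6) + 6(w - 5) = (7w + 42) + (6w - 30) = 13w + 12
Result: (13w + 12)/[(w - 5)(w + 6)]


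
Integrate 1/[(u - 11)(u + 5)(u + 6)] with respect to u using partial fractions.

Cover-up: α = 1/272, β = -1/16, γ = 1/17. Decomposition: (1/272)/(u - 11) - (1/16)/(u + 5) + (1/17)/(u + 6). Integrate each term: (1/272) ln|(u - 11)| - (1/16) ln|(u + 5)| + (1/17) ln|(u + 6)| + C


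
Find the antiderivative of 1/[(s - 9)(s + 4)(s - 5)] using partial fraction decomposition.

Cover-up: A = 1/52, B = 1/117, C = -1/36. Decomposition: (1/52)/(s - 9) + (1/117)/(s + 4) - (1/36)/(s - 5). Integrate each term: (1/52) ln|(s - 9)| + (1/117) ln|(s + 4)| - (1/36) ln|(s - 5)| + C


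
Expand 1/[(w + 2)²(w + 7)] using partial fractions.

Cover-up at w=-7: C = 1/(-7 + 2)² = 1/25. Cover-up at w=-2: B = 1/(-2 + 7) = 1/5. Comparing w² coeff: A = -C = -1/25
Result: (-1/25)/(w + 2) + (1/5)/(w + 2)² + (1/25)/(w + 7)


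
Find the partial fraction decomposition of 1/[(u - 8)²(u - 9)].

Cover-up at u=9: C = 1/(9 - 8)² = 1. Cover-up at u=8: B = 1/(8 - 9) = -1. Comparing u² coeff: A = -C = -1
Result: -1/(u - 8) - 1/(u - 8)² + 1/(u - 9)


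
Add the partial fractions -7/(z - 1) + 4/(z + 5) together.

Common denominator (z - 1)(z + 5). Numerator: -7(z + 5) + 4(z - 1) = (-7z - 35) + (4z - 4) = -3z - 39
Result: (-3z - 39)/[(z - 1)(z + 5)]


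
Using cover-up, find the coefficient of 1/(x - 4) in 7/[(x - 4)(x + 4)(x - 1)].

Cover (x - 4), set x=4: 7/[(4 + 4)(4 - 1)] = 7/24


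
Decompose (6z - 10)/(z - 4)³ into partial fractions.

(6z - 10) = A(z - 4)² + B(z - 4) + C. At z = 4: C = 6·4 - 10 = 14. Coefficients: A = 0, B = 6
Result: 6/(z - 4)² + 14/(z - 4)³


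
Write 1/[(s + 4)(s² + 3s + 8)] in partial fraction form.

Cover-up at s = -4: α = 1/((-4)² + 3·(-4) + 8) = 1/12. Then β = -α = -1/12, γ = -α·(3 - 4) = 1/12
Result: (1/12)/(s + 4) - ((1/12)s - 1/12)/(s² + 3s + 8)


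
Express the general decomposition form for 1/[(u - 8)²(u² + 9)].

Repeated linear + quadratic: α/(u - 8) + β/(u - 8)² + (γu + δ)/(u² + 9)


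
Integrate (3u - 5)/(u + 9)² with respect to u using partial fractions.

Decompose: A = 3, B = 3·(-9) - 5 = -32, so (3u - 5)/(u + 9)² = 3/(u + 9) - 32/(u + 9)². Integrate: ∫ A/(u + 9) du = 3 ln|(u + 9)|; ∫ B/(u + 9)² du = 32/(u + 9). Sum: 3 ln|(u + 9)| + 32/(u + 9) + C


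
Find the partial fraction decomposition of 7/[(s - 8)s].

7/(s - 8)s = α/(s - 8) + β/s. α = 7/(8 - 0) = 7/8, β = 7/(0 - 8) = -7/8
Result: (7/8)/(s - 8) - (7/8)/s


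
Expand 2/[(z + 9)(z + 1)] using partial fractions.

2/(z + 9)(z + 1) = P/(z + 9) + Q/(z + 1). P = 2/(-9 + 1) = -1/4, Q = 2/(-1 + 9) = 1/4
Result: (-1/4)/(z + 9) + (1/4)/(z + 1)


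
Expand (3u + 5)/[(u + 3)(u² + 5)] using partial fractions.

At u=-3: α = (3·(-3) + 5)/((-3)² + 5) = -2/7. β = -α = 2/7, γ = 3 - (-3)·α = 15/7
Result: (-2/7)/(u + 3) + ((2/7)u + 15/7)/(u² + 5)


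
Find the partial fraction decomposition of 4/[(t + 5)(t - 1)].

4/(t + 5)(t - 1) = α/(t + 5) + β/(t - 1). α = 4/(-5 - 1) = -2/3, β = 4/(1 + 5) = 2/3
Result: (-2/3)/(t + 5) + (2/3)/(t - 1)


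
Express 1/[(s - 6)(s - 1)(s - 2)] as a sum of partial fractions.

Using cover-up method: P = 1/20, Q = 1/5, R = -1/4
Result: (1/20)/(s - 6) + (1/5)/(s - 1) - (1/4)/(s - 2)


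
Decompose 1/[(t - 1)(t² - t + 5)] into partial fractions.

Cover-up at t = 1: A = 1/(1² - 1·1 + 5) = 1/5. Then B = -A = -1/5, C = -A·(-1 + 1) = 0
Result: (1/5)/(t - 1) - ((1/5)t)/(t² - t + 5)


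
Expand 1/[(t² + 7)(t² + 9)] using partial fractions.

Coefficient matching gives A = C = 0, B = 1/(9-7) = 1/2, D = -B = -1/2
Result: (1/2)/(t² + 7) - (1/2)/(t² + 9)


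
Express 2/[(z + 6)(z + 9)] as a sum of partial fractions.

2/(z + 6)(z + 9) = α/(z + 6) + β/(z + 9). α = 2/(-6 + 9) = 2/3, β = 2/(-9 + 6) = -2/3
Result: (2/3)/(z + 6) - (2/3)/(z + 9)


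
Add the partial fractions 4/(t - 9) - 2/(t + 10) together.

Common denominator (t - 9)(t + 10). Numerator: 4(t + 10) - 2(t - 9) = (4t + 40) - (2t - 18) = 2t + 58
Result: (2t + 58)/[(t - 9)(t + 10)]


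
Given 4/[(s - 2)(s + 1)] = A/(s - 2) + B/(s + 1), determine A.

Cover-up at s = 2: A = 4/(2 + 1) = 4/3


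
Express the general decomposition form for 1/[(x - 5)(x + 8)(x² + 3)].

Two linear + quadratic: P/(x - 5) + Q/(x + 8) + (Rx + S)/(x² + 3)


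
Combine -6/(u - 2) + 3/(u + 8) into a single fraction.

Common denominator (u - 2)(u + 8). Numerator: -6(u + 8) + 3(u - 2) = (-6u - 48) + (3u - 6) = -3u - 54
Result: (-3u - 54)/[(u - 2)(u + 8)]


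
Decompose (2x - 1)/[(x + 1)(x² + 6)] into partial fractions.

At x=-1: α = (2·(-1) - 1)/((-1)² + 6) = -3/7. β = -α = 3/7, γ = 2 - (-1)·α = 11/7
Result: (-3/7)/(x + 1) + ((3/7)x + 11/7)/(x² + 6)


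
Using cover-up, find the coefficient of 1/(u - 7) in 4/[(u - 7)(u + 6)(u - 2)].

Cover (u - 7), set u=7: 4/[(7 + 6)(7 - 2)] = 4/65


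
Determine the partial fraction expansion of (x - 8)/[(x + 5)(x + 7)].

At x=-5: A = (1·(-5) - 8)/(-5 + 7) = -13/2. At x=-7: B = (1·(-7) - 8)/(-7 + 5) = 15/2
Result: (-13/2)/(x + 5) + (15/2)/(x + 7)


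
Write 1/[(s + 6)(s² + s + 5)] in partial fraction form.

Cover-up at s = -6: A = 1/((-6)² + 1·(-6) + 5) = 1/35. Then B = -A = -1/35, C = -A·(1 - 6) = 1/7
Result: (1/35)/(s + 6) - ((1/35)s - 1/7)/(s² + s + 5)


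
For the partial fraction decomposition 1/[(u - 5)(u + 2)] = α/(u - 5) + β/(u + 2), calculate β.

Cover-up at u = -2: β = 1/(-2 - 5) = -1/7


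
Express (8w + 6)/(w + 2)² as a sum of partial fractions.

(8w + 6) = P(w + 2) + Q. At w = -2: Q = 8·(-2) + 6 = -10. Coeff of w: P = 8
Result: 8/(w + 2) - 10/(w + 2)²


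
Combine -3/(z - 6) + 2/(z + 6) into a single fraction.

Common denominator (z - 6)(z + 6). Numerator: -3(z + 6) + 2(z - 6) = (-3z - 18) + (2z - 12) = -z - 30
Result: (-z - 30)/[(z - 6)(z + 6)]


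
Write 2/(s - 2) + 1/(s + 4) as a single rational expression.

Common denominator (s - 2)(s + 4). Numerator: 2(s + 4) + 1(s - 2) = (2s + 8) + (s - 2) = 3s + 6
Result: (3s + 6)/[(s - 2)(s + 4)]


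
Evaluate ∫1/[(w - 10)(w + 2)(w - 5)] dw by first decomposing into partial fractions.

Cover-up: P = 1/60, Q = 1/84, R = -1/35. Decomposition: (1/60)/(w - 10) + (1/84)/(w + 2) - (1/35)/(w - 5). Integrate each term: (1/60) ln|(w - 10)| + (1/84) ln|(w + 2)| - (1/35) ln|(w - 5)| + C


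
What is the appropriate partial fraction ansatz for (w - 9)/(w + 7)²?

Repeated linear factor: α/(w + 7) + β/(w + 7)²


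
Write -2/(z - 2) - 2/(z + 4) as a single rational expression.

Common denominator (z - 2)(z + 4). Numerator: -2(z + 4) - 2(z - 2) = (-2z - 8) - (2z - 4) = -4z - 4
Result: (-4z - 4)/[(z - 2)(z + 4)]


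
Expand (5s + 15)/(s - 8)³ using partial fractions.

(5s + 15) = α(s - 8)² + β(s - 8) + γ. At s = 8: γ = 5·8 + 15 = 55. Coefficients: α = 0, β = 5
Result: 5/(s - 8)² + 55/(s - 8)³


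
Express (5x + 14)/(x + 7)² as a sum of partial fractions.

(5x + 14) = P(x + 7) + Q. At x = -7: Q = 5·(-7) + 14 = -21. Coeff of x: P = 5
Result: 5/(x + 7) - 21/(x + 7)²


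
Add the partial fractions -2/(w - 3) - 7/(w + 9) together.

Common denominator (w - 3)(w + 9). Numerator: -2(w + 9) - 7(w - 3) = (-2w - 18) - (7w - 21) = -9w + 3
Result: (-9w + 3)/[(w - 3)(w + 9)]


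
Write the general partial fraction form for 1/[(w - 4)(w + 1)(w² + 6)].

Two linear + quadratic: A/(w - 4) + B/(w + 1) + (Cw + D)/(w² + 6)


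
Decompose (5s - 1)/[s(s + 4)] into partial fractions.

At s=0: A = (5·0 - 1)/(0 + 4) = -1/4. At s=-4: B = (5·(-4) - 1)/(-4 - 0) = 21/4
Result: (-1/4)/s + (21/4)/(s + 4)


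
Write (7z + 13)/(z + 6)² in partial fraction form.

(7z + 13) = α(z + 6) + β. At z = -6: β = 7·(-6) + 13 = -29. Coeff of z: α = 7
Result: 7/(z + 6) - 29/(z + 6)²


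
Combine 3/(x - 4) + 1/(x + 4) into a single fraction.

Common denominator (x - 4)(x + 4). Numerator: 3(x + 4) + 1(x - 4) = (3x + 12) + (x - 4) = 4x + 8
Result: (4x + 8)/[(x - 4)(x + 4)]


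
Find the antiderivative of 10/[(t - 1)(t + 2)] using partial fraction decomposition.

Decompose: 10/[(t - 1)(t + 2)] = (10/3)/(t - 1) - (10/3)/(t + 2). Integrate each term: (10/3) ln|(t - 1)| - (10/3) ln|(t + 2)| + C


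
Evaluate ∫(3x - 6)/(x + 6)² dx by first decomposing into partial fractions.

Decompose: A = 3, B = 3·(-6) - 6 = -24, so (3x - 6)/(x + 6)² = 3/(x + 6) - 24/(x + 6)². Integrate: ∫ A/(x + 6) dx = 3 ln|(x + 6)|; ∫ B/(x + 6)² dx = 24/(x + 6). Sum: 3 ln|(x + 6)| + 24/(x + 6) + C


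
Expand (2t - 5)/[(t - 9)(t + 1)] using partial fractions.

At t=9: α = (2·9 - 5)/(9 + 1) = 13/10. At t=-1: β = (2·(-1) - 5)/(-1 - 9) = 7/10
Result: (13/10)/(t - 9) + (7/10)/(t + 1)


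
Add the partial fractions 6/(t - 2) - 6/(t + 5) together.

Common denominator (t - 2)(t + 5). Numerator: 6(t + 5) - 6(t - 2) = (6t + 30) - (6t - 12) = 42
Result: (42)/[(t - 2)(t + 5)]


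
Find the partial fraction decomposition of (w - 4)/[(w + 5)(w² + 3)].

At w=-5: α = (1·(-5) - 4)/((-5)² + 3) = -9/28. β = -α = 9/28, γ = 1 - (-5)·α = -17/28
Result: (-9/28)/(w + 5) + ((9/28)w - 17/28)/(w² + 3)


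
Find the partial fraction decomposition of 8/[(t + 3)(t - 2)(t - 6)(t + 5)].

Using Heaviside cover-up: (4/45)/(t + 3) - (2/35)/(t - 2) + (2/99)/(t - 6) - (4/77)/(t + 5)


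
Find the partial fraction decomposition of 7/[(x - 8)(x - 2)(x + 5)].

Using cover-up method: P = 7/78, Q = -1/6, R = 1/13
Result: (7/78)/(x - 8) - (1/6)/(x - 2) + (1/13)/(x + 5)


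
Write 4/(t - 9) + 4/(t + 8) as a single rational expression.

Common denominator (t - 9)(t + 8). Numerator: 4(t + 8) + 4(t - 9) = (4t + 32) + (4t - 36) = 8t - 4
Result: (8t - 4)/[(t - 9)(t + 8)]


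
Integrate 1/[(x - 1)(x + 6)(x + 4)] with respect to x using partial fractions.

Cover-up: A = 1/35, B = 1/14, C = -1/10. Decomposition: (1/35)/(x - 1) + (1/14)/(x + 6) - (1/10)/(x + 4). Integrate each term: (1/35) ln|(x - 1)| + (1/14) ln|(x + 6)| - (1/10) ln|(x + 4)| + C


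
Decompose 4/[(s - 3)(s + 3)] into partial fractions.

4/(s - 3)(s + 3) = α/(s - 3) + β/(s + 3). α = 4/(3 + 3) = 2/3, β = 4/(-3 - 3) = -2/3
Result: (2/3)/(s - 3) - (2/3)/(s + 3)


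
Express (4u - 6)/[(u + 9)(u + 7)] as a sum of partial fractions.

At u=-9: P = (4·(-9) - 6)/(-9 + 7) = 21. At u=-7: Q = (4·(-7) - 6)/(-7 + 9) = -17
Result: 21/(u + 9) - 17/(u + 7)


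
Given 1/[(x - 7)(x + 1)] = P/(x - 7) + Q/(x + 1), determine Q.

Cover-up at x = -1: Q = 1/(-1 - 7) = -1/8


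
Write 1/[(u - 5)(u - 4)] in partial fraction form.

1/(u - 5)(u - 4) = A/(u - 5) + B/(u - 4). A = 1/(5 - 4) = 1, B = 1/(4 - 5) = -1
Result: 1/(u - 5) - 1/(u - 4)


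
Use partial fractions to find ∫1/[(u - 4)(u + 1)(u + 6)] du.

Cover-up: α = 1/50, β = -1/25, γ = 1/50. Decomposition: (1/50)/(u - 4) - (1/25)/(u + 1) + (1/50)/(u + 6). Integrate each term: (1/50) ln|(u - 4)| - (1/25) ln|(u + 1)| + (1/50) ln|(u + 6)| + C
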